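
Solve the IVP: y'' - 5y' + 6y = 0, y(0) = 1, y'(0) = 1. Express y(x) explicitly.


Characteristic roots of r² - 5r + 6 = 0 are 3, 2.
General solution y = c₁ e^(3x) + c₂ e^(2x).
Apply y(0) = 1: c₁ + c₂ = 1. Apply y'(0) = 1: 3 c₁ + 2 c₂ = 1.
Solve: c₁ = -1, c₂ = 2.
Particular solution: y = -e^(3x) + 2e^(2x).


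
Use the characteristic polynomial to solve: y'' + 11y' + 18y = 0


Characteristic equation: r² + 11r + 18 = 0.
Factor: (r + 9)(r + 2) = 0 ⇒ r = -9, -2 (distinct real).
General solution: y = C₁e^(-9x) + C₂e^(-2x).


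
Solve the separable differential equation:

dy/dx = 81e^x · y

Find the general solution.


Separate variables: dy/y = 81e^x dx.
Integrate: ln|y| = 81e^x + C₀.
Exponentiate: y = Ce^(81e^x).


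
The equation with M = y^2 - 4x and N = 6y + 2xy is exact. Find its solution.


Check exactness: ∂M/∂y = 2y and ∂N/∂x = 2y; equal, so the equation is exact.
Integrate M with respect to x (treating y as constant): ∫M dx = xy^2 - 2x^2 + h(y).
Differentiate w.r.t. y and set equal to N: the x-dependent terms already match, leaving h'(y) = 6y. Integrate: h(y) = 3y^2.
So F(x,y) = 3y^2 + xy^2 - 2x^2.
General solution: 3y^2 + xy^2 - 2x^2 = C.


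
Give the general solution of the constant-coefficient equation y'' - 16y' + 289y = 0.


Characteristic equation: r² - 16r + 289 = 0.
Discriminant is negative; roots r = 8 ± 15i (complex conjugate pair).
General solution uses e^(α x)(C₁ cos(β x) + C₂ sin(β x)): y = e^(8x)(C₁cos(15x) + C₂sin(15x)).


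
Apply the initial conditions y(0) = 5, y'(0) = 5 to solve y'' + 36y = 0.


Characteristic roots of r² + 36 = 0 are ±6i, so y = C₁cos(6x) + C₂sin(6x).
Apply y(0) = 5: C₁ = 5. Differentiate and apply y'(0) = 5: 6·C₂ = 5, so C₂ = 5/6.
Particular solution: y = 5cos(6x) + (5/6)sin(6x).


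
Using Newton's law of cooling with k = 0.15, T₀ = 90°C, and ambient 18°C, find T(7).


Newton's law: dT/dt = -k(T - T_a) has solution T(t) = T_a + (T₀ - T_a)e^(-kt).
Plug in T_a = 18, T₀ = 90, k = 0.15, t = 7: T(7) = 18 + (72)e^(-1.05) ≈ 43.2°C.


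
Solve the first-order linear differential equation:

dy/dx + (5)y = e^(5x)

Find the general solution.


P(x) = 5 ⇒ μ = e^(5x).
(μ y)' = e^(10x) ⇒ μ y = e^(10x)/10 + C.
Divide by μ: y = (1/10)e^(5x) + Ce^(-5x).


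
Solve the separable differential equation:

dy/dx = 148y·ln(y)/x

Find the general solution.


Separate: dy/[y ln(y)] = 148 dx/x.
Substitute u = ln(y): du/u = 148 dx/x.
Integrate: ln|ln(y)| = 148ln|x| + C₀, hence ln(y) = C·x^148.


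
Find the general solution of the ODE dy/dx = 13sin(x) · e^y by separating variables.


Separate: e^(-y) dy = 13sin(x) dx.
Integrate: -e^(-y) = -13cos(x) + C₀.
Rearrange: e^(-y) = 13cos(x) + C.


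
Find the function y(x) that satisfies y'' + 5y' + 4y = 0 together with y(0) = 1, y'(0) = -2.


Characteristic roots of r² + 5r + 4 = 0 are -1, -4.
General solution y = c₁ e^(-x) + c₂ e^(-4x).
Apply y(0) = 1: c₁ + c₂ = 1. Apply y'(0) = -2: -1 c₁ - 4 c₂ = -2.
Solve: c₁ = 2/3, c₂ = 1/3.
Particular solution: y = (2/3)e^(-x) + (1/3)e^(-4x).


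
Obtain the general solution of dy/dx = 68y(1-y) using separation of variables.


Separate: dy/[y(1-y)] = 68 dx.
Partial fractions: 1/[y(1-y)] = 1/y + 1/(1-y).
Integrate: ln|y/(1-y)| = 68x + C₀.
Solve for y: y = 1/(1 + Ce^(-68x)).


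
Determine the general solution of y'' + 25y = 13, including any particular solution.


Homogeneous part: r² + 25 = 0 ⇒ r = ±5i, so y_h = C₁cos(5x) + C₂sin(5x).
Try constant y_p = A; plug in: 25A = 13 ⇒ A = 13/25.
General solution: y = C₁cos(5x) + C₂sin(5x) + 13/25.


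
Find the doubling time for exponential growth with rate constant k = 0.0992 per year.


Exponential growth: P(t) = P₀ e^(0.0992t). Set P(t)/P₀ = 2: e^(0.0992t) = 2.
Solve: t = ln(2)/0.0992 ≈ 6.99 years.


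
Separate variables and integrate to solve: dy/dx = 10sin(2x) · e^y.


Separate: e^(-y) dy = 10sin(2x) dx.
Integrate: -e^(-y) = -5cos(2x) + C₀.
Rearrange: e^(-y) = 5cos(2x) + C.


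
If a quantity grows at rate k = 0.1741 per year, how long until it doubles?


Exponential growth: P(t) = P₀ e^(0.1741t). Set P(t)/P₀ = 2: e^(0.1741t) = 2.
Solve: t = ln(2)/0.1741 ≈ 3.98 years.


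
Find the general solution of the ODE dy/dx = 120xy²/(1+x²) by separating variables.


Separate: dy/y² = 120x/(1+x²) dx.
Integrate LHS: ∫ dy/y² = -1/y.
Integrate RHS via u = 1+x²: 60ln(1+x²) + C.
Result: -1/y = 60ln(1+x²) + C.


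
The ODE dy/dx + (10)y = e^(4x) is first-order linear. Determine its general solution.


P(x) = 10 ⇒ μ = e^(10x).
(μ y)' = e^(14x) ⇒ μ y = e^(14x)/14 + C.
Divide by μ: y = (1/14)e^(4x) + Ce^(-10x).


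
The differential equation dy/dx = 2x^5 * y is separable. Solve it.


Separate variables: dy/y = 2x^5 dx.
Integrate: ln|y| = (1/3)x^6 + C₀.
Exponentiate: y = Ce^((1/3)x^6).


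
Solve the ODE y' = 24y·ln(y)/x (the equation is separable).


Separate: dy/[y ln(y)] = 24 dx/x.
Substitute u = ln(y): du/u = 24 dx/x.
Integrate: ln|ln(y)| = 24ln|x| + C₀, hence ln(y) = C·x^24.


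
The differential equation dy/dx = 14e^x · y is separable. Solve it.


Separate variables: dy/y = 14e^x dx.
Integrate: ln|y| = 14e^x + C₀.
Exponentiate: y = Ce^(14e^x).


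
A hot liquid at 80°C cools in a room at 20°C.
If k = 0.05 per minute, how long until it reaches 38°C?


From T(t) = T_a + (T₀ - T_a)e^(-kt), set T(t) = 38:
(38 - 20) / (80 - 20) = e^(-0.05t), so t = -ln(0.300)/0.05 ≈ 24.1 minutes.


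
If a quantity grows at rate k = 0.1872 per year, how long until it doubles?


Exponential growth: P(t) = P₀ e^(0.1872t). Set P(t)/P₀ = 2: e^(0.1872t) = 2.
Solve: t = ln(2)/0.1872 ≈ 3.70 years.


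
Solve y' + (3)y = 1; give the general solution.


P(x) = 3, Q(x) = 1; integrating factor μ = e^(3x).
(μ y)' = e^(3x) ⇒ μ y = (1/3)e^(3x) + C.
Divide by μ: y = 1/3 + Ce^(-3x).


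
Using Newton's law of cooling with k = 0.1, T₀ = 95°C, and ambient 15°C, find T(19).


Newton's law: dT/dt = -k(T - T_a) has solution T(t) = T_a + (T₀ - T_a)e^(-kt).
Plug in T_a = 15, T₀ = 95, k = 0.1, t = 19: T(19) = 15 + (80)e^(-1.90) ≈ 27.0°C.


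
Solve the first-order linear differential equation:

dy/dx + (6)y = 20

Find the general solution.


P(x) = 6, Q(x) = 20; integrating factor μ = e^(6x).
(μ y)' = 20e^(6x) ⇒ μ y = (10/3)e^(6x) + C.
Divide by μ: y = 10/3 + Ce^(-6x).


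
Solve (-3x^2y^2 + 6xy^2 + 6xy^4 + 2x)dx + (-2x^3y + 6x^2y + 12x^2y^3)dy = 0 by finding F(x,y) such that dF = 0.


Check exactness: ∂M/∂y = -6x^2y + 12xy + 24xy^3 and ∂N/∂x = -6x^2y + 12xy + 24xy^3; equal, so the equation is exact.
Integrate M with respect to x (treating y as constant): ∫M dx = -x^3y^2 + 3x^2y^2 + 3x^2y^4 + x^2 + h(y).
Differentiate w.r.t. y and set equal to N: all terms match, so h'(y) = 0 and h is a constant absorbed into C.
General solution: -x^3y^2 + 3x^2y^2 + 3x^2y^4 + x^2 = C.


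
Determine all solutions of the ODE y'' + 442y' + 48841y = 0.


Characteristic equation: r² + 442r + 48841 = 0, i.e. (r + 221)² = 0.
Repeated root r = -221; include an x factor for the second linearly independent solution.
General solution: y = (C₁ + C₂x)e^(-221x).


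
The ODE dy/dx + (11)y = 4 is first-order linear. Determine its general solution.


P(x) = 11, Q(x) = 4; integrating factor μ = e^(11x).
(μ y)' = 4e^(11x) ⇒ μ y = (4/11)e^(11x) + C.
Divide by μ: y = 4/11 + Ce^(-11x).


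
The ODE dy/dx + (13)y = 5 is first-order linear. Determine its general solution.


P(x) = 13, Q(x) = 5; integrating factor μ = e^(13x).
(μ y)' = 5e^(13x) ⇒ μ y = (5/13)e^(13x) + C.
Divide by μ: y = 5/13 + Ce^(-13x).


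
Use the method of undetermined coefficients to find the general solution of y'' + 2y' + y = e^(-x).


Characteristic polynomial (r + 1)² = 0; repeated root r = -1.
y_h = (C₁ + C₂x)e^(-x). Forcing matches the repeated root (resonance), so try y_p = Ax² e^(-x).
Substitute and solve for A: 2A = 1, so A = 1/2.
General solution: y = (C₁ + C₂x + (1/2)x²)e^(-x).


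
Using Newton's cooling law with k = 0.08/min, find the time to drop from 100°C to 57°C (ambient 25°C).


From T(t) = T_a + (T₀ - T_a)e^(-kt), set T(t) = 57:
(57 - 25) / (100 - 25) = e^(-0.08t), so t = -ln(0.427)/0.08 ≈ 10.6 minutes.


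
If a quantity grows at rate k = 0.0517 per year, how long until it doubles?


Exponential growth: P(t) = P₀ e^(0.0517t). Set P(t)/P₀ = 2: e^(0.0517t) = 2.
Solve: t = ln(2)/0.0517 ≈ 13.41 years.


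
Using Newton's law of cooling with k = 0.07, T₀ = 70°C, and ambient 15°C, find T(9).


Newton's law: dT/dt = -k(T - T_a) has solution T(t) = T_a + (T₀ - T_a)e^(-kt).
Plug in T_a = 15, T₀ = 70, k = 0.07, t = 9: T(9) = 15 + (55)e^(-0.63) ≈ 44.3°C.


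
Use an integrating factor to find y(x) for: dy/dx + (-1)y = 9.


P(x) = -1 ⇒ μ = e^(-x).
(μ y)' = 9e^(-x) ⇒ μ y = -9e^(-x) + C.
Divide by μ: y = -9 + Ce^(x).


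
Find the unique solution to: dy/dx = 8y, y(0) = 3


General solution of y' = 8y is y = Ce^(8x).
Apply y(0) = 3: C = 3.
Particular solution: y = 3e^(8x).


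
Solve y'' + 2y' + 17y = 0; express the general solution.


Characteristic equation: r² + 2r + 17 = 0.
Discriminant is negative; roots r = -1 ± 4i (complex conjugate pair).
General solution uses e^(α x)(C₁ cos(β x) + C₂ sin(β x)): y = e^(-x)(C₁cos(4x) + C₂sin(4x)).


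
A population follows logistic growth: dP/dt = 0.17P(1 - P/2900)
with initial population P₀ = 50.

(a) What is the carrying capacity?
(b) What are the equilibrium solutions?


Logistic ODE dP/dt = 0.17P(1 - P/2900) has equilibria where dP/dt = 0, i.e. P = 0 or P = 2900.
The coefficient (1 - P/K) = 0 when P = K, identifying K = 2900 as the carrying capacity.
(a) K = 2900; (b) equilibria P = 0 and P = 2900.


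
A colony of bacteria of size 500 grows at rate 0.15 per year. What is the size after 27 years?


The ODE dP/dt = 0.15P has solution P(t) = P(0)e^(0.15t).
Substitute P(0) = 500 and t = 27: P(27) = 500 e^(4.05) ≈ 28699.


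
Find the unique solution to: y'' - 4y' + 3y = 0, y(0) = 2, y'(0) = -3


Characteristic roots of r² - 4r + 3 = 0 are 1, 3.
General solution y = c₁ e^(x) + c₂ e^(3x).
Apply y(0) = 2: c₁ + c₂ = 2. Apply y'(0) = -3: 1 c₁ + 3 c₂ = -3.
Solve: c₁ = 9/2, c₂ = -5/2.
Particular solution: y = (9/2)e^(x) - (5/2)e^(3x).


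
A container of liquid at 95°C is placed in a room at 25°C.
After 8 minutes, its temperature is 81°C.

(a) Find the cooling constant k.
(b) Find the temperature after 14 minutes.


Newton's law: T(t) = T_a + (T₀ - T_a)e^(-kt).
(a) Use T(8) = 81: (81 - 25)/(95 - 25) = e^(-k·8), so k = -ln(0.800)/8 ≈ 0.0279.
(b) Apply k to t = 14: T(14) = 25 + (70)e^(-0.391) ≈ 72.4°C.


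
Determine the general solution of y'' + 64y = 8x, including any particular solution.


Homogeneous: r² + 64 = 0 ⇒ r = ±8i, y_h = C₁cos(8x) + C₂sin(8x).
Polynomial forcing; try y_p = Ax + B. Then y_p'' + 64 y_p = 64(Ax + B) = 8x, so B = 0 and A = 1/8.
General solution: y = C₁cos(8x) + C₂sin(8x) + (1/8)x.


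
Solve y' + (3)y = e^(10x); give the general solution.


P(x) = 3 ⇒ μ = e^(3x).
(μ y)' = e^(13x) ⇒ μ y = e^(13x)/13 + C.
Divide by μ: y = (1/13)e^(10x) + Ce^(-3x).


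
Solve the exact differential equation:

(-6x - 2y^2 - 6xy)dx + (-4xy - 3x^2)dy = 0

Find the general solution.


Check exactness: ∂M/∂y = -4y - 6x and ∂N/∂x = -4y - 6x; equal, so the equation is exact.
Integrate M with respect to x (treating y as constant): ∫M dx = -3x^2 - 2xy^2 - 3x^2y + h(y).
Differentiate w.r.t. y and set equal to N: all terms match, so h'(y) = 0 and h is a constant absorbed into C.
General solution: -3x^2 - 2xy^2 - 3x^2y = C.


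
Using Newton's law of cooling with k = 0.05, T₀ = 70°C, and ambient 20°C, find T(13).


Newton's law: dT/dt = -k(T - T_a) has solution T(t) = T_a + (T₀ - T_a)e^(-kt).
Plug in T_a = 20, T₀ = 70, k = 0.05, t = 13: T(13) = 20 + (50)e^(-0.65) ≈ 46.1°C.


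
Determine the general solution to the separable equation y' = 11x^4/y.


Separate variables: y dy = 11x^4 dx.
Integrate both sides: y²/2 = (11/5)x^5 + C₀.
Multiply by 2: y² = (22/5)x^5 + C.


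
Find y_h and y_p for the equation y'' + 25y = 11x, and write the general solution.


Homogeneous: r² + 25 = 0 ⇒ r = ±5i, y_h = C₁cos(5x) + C₂sin(5x).
Polynomial forcing; try y_p = Ax + B. Then y_p'' + 25 y_p = 25(Ax + B) = 11x, so B = 0 and A = 11/25.
General solution: y = C₁cos(5x) + C₂sin(5x) + (11/25)x.


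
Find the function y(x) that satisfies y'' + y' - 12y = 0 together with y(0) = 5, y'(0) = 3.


Characteristic roots of r² + r - 12 = 0 are -4, 3.
General solution y = c₁ e^(-4x) + c₂ e^(3x).
Apply y(0) = 5: c₁ + c₂ = 5. Apply y'(0) = 3: -4 c₁ + 3 c₂ = 3.
Solve: c₁ = 12/7, c₂ = 23/7.
Particular solution: y = (12/7)e^(-4x) + (23/7)e^(3x).


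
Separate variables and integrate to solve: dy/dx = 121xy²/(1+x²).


Separate: dy/y² = 121x/(1+x²) dx.
Integrate LHS: ∫ dy/y² = -1/y.
Integrate RHS via u = 1+x²: (121/2)ln(1+x²) + C.
Result: -1/y = (121/2)ln(1+x²) + C.


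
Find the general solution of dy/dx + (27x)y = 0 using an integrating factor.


P(x) = 27x ⇒ μ = e^((27/2)x²).
Q(x) = 0 so μ y is constant: y = Ce^(-(27/2)x²).


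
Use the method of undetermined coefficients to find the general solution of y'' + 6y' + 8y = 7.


Characteristic roots of r² + 6r + 8 = 0 are -4, -2.
y_h = C₁e^(-4x) + C₂e^(-2x).
Constant forcing; try y_p = A. Then 8A = 7 ⇒ A = 7/8.
General solution: y = C₁e^(-4x) + C₂e^(-2x) + 7/8.


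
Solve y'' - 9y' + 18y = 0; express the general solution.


Characteristic equation: r² - 9r + 18 = 0.
Factor: (r - 6)(r - 3) = 0 ⇒ r = 6, 3 (distinct real).
General solution: y = C₁e^(6x) + C₂e^(3x).


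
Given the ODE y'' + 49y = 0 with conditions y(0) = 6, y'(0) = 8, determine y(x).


Characteristic roots of r² + 49 = 0 are ±7i, so y = C₁cos(7x) + C₂sin(7x).
Apply y(0) = 6: C₁ = 6. Differentiate and apply y'(0) = 8: 7·C₂ = 8, so C₂ = 8/7.
Particular solution: y = 6cos(7x) + (8/7)sin(7x).


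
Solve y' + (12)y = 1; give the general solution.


P(x) = 12, Q(x) = 1; integrating factor μ = e^(12x).
(μ y)' = e^(12x) ⇒ μ y = (1/12)e^(12x) + C.
Divide by μ: y = 1/12 + Ce^(-12x).


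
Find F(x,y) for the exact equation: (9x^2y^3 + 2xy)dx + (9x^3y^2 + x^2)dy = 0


Check exactness: ∂M/∂y = 27x^2y^2 + 2x and ∂N/∂x = 27x^2y^2 + 2x; equal, so the equation is exact.
Integrate M with respect to x (treating y as constant): ∫M dx = 3x^3y^3 + x^2y + h(y).
Differentiate w.r.t. y and set equal to N: all terms match, so h'(y) = 0 and h is a constant absorbed into C.
General solution: 3x^3y^3 + x^2y = C.


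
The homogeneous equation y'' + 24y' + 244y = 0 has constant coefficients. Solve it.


Characteristic equation: r² + 24r + 244 = 0.
Discriminant is negative; roots r = -12 ± 10i (complex conjugate pair).
General solution uses e^(α x)(C₁ cos(β x) + C₂ sin(β x)): y = e^(-12x)(C₁cos(10x) + C₂sin(10x)).


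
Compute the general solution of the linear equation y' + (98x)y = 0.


P(x) = 98x ⇒ μ = e^(49x²).
Q(x) = 0 so μ y is constant: y = Ce^(-49x²).


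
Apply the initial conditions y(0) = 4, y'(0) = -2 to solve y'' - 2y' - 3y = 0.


Characteristic roots of r² - 2r - 3 = 0 are -1, 3.
General solution y = c₁ e^(-x) + c₂ e^(3x).
Apply y(0) = 4: c₁ + c₂ = 4. Apply y'(0) = -2: -1 c₁ + 3 c₂ = -2.
Solve: c₁ = 7/2, c₂ = 1/2.
Particular solution: y = (7/2)e^(-x) + (1/2)e^(3x).


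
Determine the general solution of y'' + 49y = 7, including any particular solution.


Homogeneous part: r² + 49 = 0 ⇒ r = ±7i, so y_h = C₁cos(7x) + C₂sin(7x).
Try constant y_p = A; plug in: 49A = 7 ⇒ A = 1/7.
General solution: y = C₁cos(7x) + C₂sin(7x) + 1/7.


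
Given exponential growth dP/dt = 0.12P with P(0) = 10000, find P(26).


The ODE dP/dt = 0.12P has solution P(t) = P(0)e^(0.12t).
Substitute P(0) = 10000 and t = 26: P(26) = 10000 e^(3.12) ≈ 226464.


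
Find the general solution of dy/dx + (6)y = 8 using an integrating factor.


P(x) = 6, Q(x) = 8; integrating factor μ = e^(6x).
(μ y)' = 8e^(6x) ⇒ μ y = (4/3)e^(6x) + C.
Divide by μ: y = 4/3 + Ce^(-6x).


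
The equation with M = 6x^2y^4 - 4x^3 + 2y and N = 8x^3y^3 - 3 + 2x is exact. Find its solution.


Check exactness: ∂M/∂y = 24x^2y^3 + 2 and ∂N/∂x = 24x^2y^3 + 2; equal, so the equation is exact.
Integrate M with respect to x (treating y as constant): ∫M dx = 2x^3y^4 - x^4 + 2xy + h(y).
Differentiate w.r.t. y and set equal to N: the x-dependent terms already match, leaving h'(y) = -3. Integrate: h(y) = -3y.
So F(x,y) = 2x^3y^4 - 3y - x^4 + 2xy.
General solution: 2x^3y^4 - 3y - x^4 + 2xy = C.


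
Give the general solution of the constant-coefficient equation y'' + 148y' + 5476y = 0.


Characteristic equation: r² + 148r + 5476 = 0, i.e. (r + 74)² = 0.
Repeated root r = -74; include an x factor for the second linearly independent solution.
General solution: y = (C₁ + C₂x)e^(-74x).


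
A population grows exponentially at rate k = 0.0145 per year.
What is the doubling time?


Exponential growth: P(t) = P₀ e^(0.0145t). Set P(t)/P₀ = 2: e^(0.0145t) = 2.
Solve: t = ln(2)/0.0145 ≈ 47.80 years.


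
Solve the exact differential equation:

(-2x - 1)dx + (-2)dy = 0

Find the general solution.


Check exactness: ∂M/∂y = 0 and ∂N/∂x = 0; equal, so the equation is exact.
Integrate M with respect to x (treating y as constant): ∫M dx = -x^2 - x + h(y).
Differentiate w.r.t. y and set equal to N: the x-dependent terms already match, leaving h'(y) = -2. Integrate: h(y) = -2y.
So F(x,y) = -x^2 - 2y - x.
General solution: -x^2 - 2y - x = C.


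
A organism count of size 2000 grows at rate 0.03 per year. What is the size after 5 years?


The ODE dP/dt = 0.03P has solution P(t) = P(0)e^(0.03t).
Substitute P(0) = 2000 and t = 5: P(5) = 2000 e^(0.15) ≈ 2324.


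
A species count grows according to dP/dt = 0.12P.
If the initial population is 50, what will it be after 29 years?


The ODE dP/dt = 0.12P has solution P(t) = P(0)e^(0.12t).
Substitute P(0) = 50 and t = 29: P(29) = 50 e^(3.48) ≈ 1623.


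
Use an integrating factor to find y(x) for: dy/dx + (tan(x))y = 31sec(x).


P(x) = tan(x) ⇒ μ = e^(∫tan(x)dx) = sec(x).
(sec(x) y)' = 31sec²(x) ⇒ sec(x) y = 31tan(x) + C.
Multiply by cos(x): y = 31sin(x) + C·cos(x).


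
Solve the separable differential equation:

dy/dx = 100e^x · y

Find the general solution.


Separate variables: dy/y = 100e^x dx.
Integrate: ln|y| = 100e^x + C₀.
Exponentiate: y = Ce^(100e^x).


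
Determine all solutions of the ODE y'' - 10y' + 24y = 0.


Characteristic equation: r² - 10r + 24 = 0.
Factor: (r - 4)(r - 6) = 0 ⇒ r = 4, 6 (distinct real).
General solution: y = C₁e^(4x) + C₂e^(6x).


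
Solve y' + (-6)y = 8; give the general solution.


P(x) = -6 ⇒ μ = e^(-6x).
(μ y)' = 8e^(-6x) ⇒ μ y = -(4/3)e^(-6x) + C.
Divide by μ: y = -4/3 + Ce^(6x).


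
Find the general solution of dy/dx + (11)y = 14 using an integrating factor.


P(x) = 11, Q(x) = 14; integrating factor μ = e^(11x).
(μ y)' = 14e^(11x) ⇒ μ y = (14/11)e^(11x) + C.
Divide by μ: y = 14/11 + Ce^(-11x).


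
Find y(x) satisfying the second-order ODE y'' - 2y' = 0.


Characteristic equation: r² - 2r = 0.
Factor: (r - 2)(r - 0) = 0 ⇒ r = 2, 0 (distinct real).
General solution: y = C₁e^(2x) + C₂.


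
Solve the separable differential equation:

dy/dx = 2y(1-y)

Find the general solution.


Separate: dy/[y(1-y)] = 2 dx.
Partial fractions: 1/[y(1-y)] = 1/y + 1/(1-y).
Integrate: ln|y/(1-y)| = 2x + C₀.
Solve for y: y = 1/(1 + Ce^(-2x)).


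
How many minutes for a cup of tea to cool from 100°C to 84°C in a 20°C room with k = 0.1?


From T(t) = T_a + (T₀ - T_a)e^(-kt), set T(t) = 84:
(84 - 20) / (100 - 20) = e^(-0.1t), so t = -ln(0.800)/0.1 ≈ 2.2 minutes.


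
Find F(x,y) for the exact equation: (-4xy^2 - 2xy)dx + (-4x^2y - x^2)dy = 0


Check exactness: ∂M/∂y = -8xy - 2x and ∂N/∂x = -8xy - 2x; equal, so the equation is exact.
Integrate M with respect to x (treating y as constant): ∫M dx = -2x^2y^2 - x^2y + h(y).
Differentiate w.r.t. y and set equal to N: all terms match, so h'(y) = 0 and h is a constant absorbed into C.
General solution: -2x^2y^2 - x^2y = C.


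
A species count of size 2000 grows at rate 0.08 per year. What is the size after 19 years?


The ODE dP/dt = 0.08P has solution P(t) = P(0)e^(0.08t).
Substitute P(0) = 2000 and t = 19: P(19) = 2000 e^(1.52) ≈ 9144.


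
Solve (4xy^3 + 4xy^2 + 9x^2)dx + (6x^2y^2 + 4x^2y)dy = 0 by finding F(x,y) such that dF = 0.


Check exactness: ∂M/∂y = 12xy^2 + 8xy and ∂N/∂x = 12xy^2 + 8xy; equal, so the equation is exact.
Integrate M with respect to x (treating y as constant): ∫M dx = 2x^2y^3 + 2x^2y^2 + 3x^3 + h(y).
Differentiate w.r.t. y and set equal to N: all terms match, so h'(y) = 0 and h is a constant absorbed into C.
General solution: 2x^2y^3 + 2x^2y^2 + 3x^3 = C.


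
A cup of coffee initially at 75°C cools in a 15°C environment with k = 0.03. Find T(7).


Newton's law: dT/dt = -k(T - T_a) has solution T(t) = T_a + (T₀ - T_a)e^(-kt).
Plug in T_a = 15, T₀ = 75, k = 0.03, t = 7: T(7) = 15 + (60)e^(-0.21) ≈ 63.6°C.


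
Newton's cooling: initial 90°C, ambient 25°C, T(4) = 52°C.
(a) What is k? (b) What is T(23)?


Newton's law: T(t) = T_a + (T₀ - T_a)e^(-kt).
(a) Use T(4) = 52: (52 - 25)/(90 - 25) = e^(-k·4), so k = -ln(0.415)/4 ≈ 0.2196.
(b) Apply k to t = 23: T(23) = 25 + (65)e^(-5.052) ≈ 25.4°C.


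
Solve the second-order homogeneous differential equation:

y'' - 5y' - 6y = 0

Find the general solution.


Characteristic equation: r² - 5r - 6 = 0.
Factor: (r - 6)(r + 1) = 0 ⇒ r = 6, -1 (distinct real).
General solution: y = C₁e^(6x) + C₂e^(-x).


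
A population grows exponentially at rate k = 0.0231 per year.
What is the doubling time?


Exponential growth: P(t) = P₀ e^(0.0231t). Set P(t)/P₀ = 2: e^(0.0231t) = 2.
Solve: t = ln(2)/0.0231 ≈ 30.01 years.


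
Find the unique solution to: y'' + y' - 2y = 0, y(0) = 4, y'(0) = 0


Characteristic roots of r² + r - 2 = 0 are -2, 1.
General solution y = c₁ e^(-2x) + c₂ e^(x).
Apply y(0) = 4: c₁ + c₂ = 4. Apply y'(0) = 0: -2 c₁ + 1 c₂ = 0.
Solve: c₁ = 4/3, c₂ = 8/3.
Particular solution: y = (4/3)e^(-2x) + (8/3)e^(x).


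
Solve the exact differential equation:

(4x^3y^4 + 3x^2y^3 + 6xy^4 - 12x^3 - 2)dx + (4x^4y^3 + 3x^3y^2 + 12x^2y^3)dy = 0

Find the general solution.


Check exactness: ∂M/∂y = 16x^3y^3 + 9x^2y^2 + 24xy^3 and ∂N/∂x = 16x^3y^3 + 9x^2y^2 + 24xy^3; equal, so the equation is exact.
Integrate M with respect to x (treating y as constant): ∫M dx = x^4y^4 + x^3y^3 + 3x^2y^4 - 3x^4 - 2x + h(y).
Differentiate w.r.t. y and set equal to N: all terms match, so h'(y) = 0 and h is a constant absorbed into C.
General solution: x^4y^4 + x^3y^3 + 3x^2y^4 - 3x^4 - 2x = C.


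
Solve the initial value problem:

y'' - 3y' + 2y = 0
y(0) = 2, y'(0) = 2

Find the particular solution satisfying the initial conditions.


Characteristic roots of r² - 3r + 2 = 0 are 1, 2.
General solution y = c₁ e^(x) + c₂ e^(2x).
Apply y(0) = 2: c₁ + c₂ = 2. Apply y'(0) = 2: 1 c₁ + 2 c₂ = 2.
Solve: c₁ = 2, c₂ = 0.
Particular solution: y = 2e^(x) + 0e^(2x).


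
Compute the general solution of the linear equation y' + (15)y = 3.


P(x) = 15, Q(x) = 3; integrating factor μ = e^(15x).
(μ y)' = 3e^(15x) ⇒ μ y = (1/5)e^(15x) + C.
Divide by μ: y = 1/5 + Ce^(-15x).


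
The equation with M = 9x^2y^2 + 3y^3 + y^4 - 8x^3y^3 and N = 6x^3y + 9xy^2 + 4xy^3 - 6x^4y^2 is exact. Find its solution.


Check exactness: ∂M/∂y = 18x^2y + 9y^2 + 4y^3 - 24x^3y^2 and ∂N/∂x = 18x^2y + 9y^2 + 4y^3 - 24x^3y^2; equal, so the equation is exact.
Integrate M with respect to x (treating y as constant): ∫M dx = 3x^3y^2 + 3xy^3 + xy^4 - 2x^4y^3 + h(y).
Differentiate w.r.t. y and set equal to N: all terms match, so h'(y) = 0 and h is a constant absorbed into C.
General solution: 3x^3y^2 + 3xy^3 + xy^4 - 2x^4y^3 = C.


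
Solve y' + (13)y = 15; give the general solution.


P(x) = 13, Q(x) = 15; integrating factor μ = e^(13x).
(μ y)' = 15e^(13x) ⇒ μ y = (15/13)e^(13x) + C.
Divide by μ: y = 15/13 + Ce^(-13x).


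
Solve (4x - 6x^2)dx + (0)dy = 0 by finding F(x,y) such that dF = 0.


Check exactness: ∂M/∂y = 0 and ∂N/∂x = 0; equal, so the equation is exact.
Integrate M with respect to x (treating y as constant): ∫M dx = 2x^2 - 2x^3 + h(y).
Differentiate w.r.t. y and set equal to N: all terms match, so h'(y) = 0 and h is a constant absorbed into C.
General solution: 2x^2 - 2x^3 = C.


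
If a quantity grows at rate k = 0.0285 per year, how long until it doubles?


Exponential growth: P(t) = P₀ e^(0.0285t). Set P(t)/P₀ = 2: e^(0.0285t) = 2.
Solve: t = ln(2)/0.0285 ≈ 24.32 years.


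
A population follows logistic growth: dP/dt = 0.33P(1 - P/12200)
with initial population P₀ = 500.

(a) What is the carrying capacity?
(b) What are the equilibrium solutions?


Logistic ODE dP/dt = 0.33P(1 - P/12200) has equilibria where dP/dt = 0, i.e. P = 0 or P = 12200.
The coefficient (1 - P/K) = 0 when P = K, identifying K = 12200 as the carrying capacity.
(a) K = 12200; (b) equilibria P = 0 and P = 12200.


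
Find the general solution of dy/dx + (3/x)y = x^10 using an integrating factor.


P(x) = 3/x ⇒ μ = x^3.
(x^3 y)' = x^3·x^10 = x^13.
Integrate: x^3 y = x^14/(14) + C.
Solve for y: y = (1/14)x^11 + C/x^3.


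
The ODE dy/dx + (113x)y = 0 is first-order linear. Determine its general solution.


P(x) = 113x ⇒ μ = e^((113/2)x²).
Q(x) = 0 so μ y is constant: y = Ce^(-(113/2)x²).


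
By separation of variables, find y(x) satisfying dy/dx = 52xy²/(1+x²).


Separate: dy/y² = 52x/(1+x²) dx.
Integrate LHS: ∫ dy/y² = -1/y.
Integrate RHS via u = 1+x²: 26ln(1+x²) + C.
Result: -1/y = 26ln(1+x²) + C.


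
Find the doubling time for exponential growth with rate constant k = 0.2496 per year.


Exponential growth: P(t) = P₀ e^(0.2496t). Set P(t)/P₀ = 2: e^(0.2496t) = 2.
Solve: t = ln(2)/0.2496 ≈ 2.78 years.


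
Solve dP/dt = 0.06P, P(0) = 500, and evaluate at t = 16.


The ODE dP/dt = 0.06P has solution P(t) = P(0)e^(0.06t).
Substitute P(0) = 500 and t = 16: P(16) = 500 e^(0.96) ≈ 1306.


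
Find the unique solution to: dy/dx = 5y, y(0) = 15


General solution of y' = 5y is y = Ce^(5x).
Apply y(0) = 15: C = 15.
Particular solution: y = 15e^(5x).


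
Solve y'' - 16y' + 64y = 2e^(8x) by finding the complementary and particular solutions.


Characteristic polynomial (r - 8)² = 0; repeated root r = 8.
y_h = (C₁ + C₂x)e^(8x). Forcing matches the repeated root (resonance), so try y_p = Ax² e^(8x).
Substitute and solve for A: 2A = 2, so A = 1.
General solution: y = (C₁ + C₂x + x²)e^(8x).


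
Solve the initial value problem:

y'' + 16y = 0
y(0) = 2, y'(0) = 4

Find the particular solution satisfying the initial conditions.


Characteristic roots of r² + 16 = 0 are ±4i, so y = C₁cos(4x) + C₂sin(4x).
Apply y(0) = 2: C₁ = 2. Differentiate and apply y'(0) = 4: 4·C₂ = 4, so C₂ = 1.
Particular solution: y = 2cos(4x) + sin(4x).


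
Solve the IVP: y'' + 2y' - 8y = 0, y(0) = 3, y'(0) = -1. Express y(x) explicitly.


Characteristic roots of r² + 2r - 8 = 0 are 2, -4.
General solution y = c₁ e^(2x) + c₂ e^(-4x).
Apply y(0) = 3: c₁ + c₂ = 3. Apply y'(0) = -1: 2 c₁ - 4 c₂ = -1.
Solve: c₁ = 11/6, c₂ = 7/6.
Particular solution: y = (11/6)e^(2x) + (7/6)e^(-4x).


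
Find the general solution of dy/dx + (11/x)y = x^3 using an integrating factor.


P(x) = 11/x ⇒ μ = x^11.
(x^11 y)' = x^14 ⇒ x^11 y = x^15/(15) + C.
Solve for y: y = (1/15)x^4 + C/x^11.


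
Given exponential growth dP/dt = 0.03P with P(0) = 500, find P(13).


The ODE dP/dt = 0.03P has solution P(t) = P(0)e^(0.03t).
Substitute P(0) = 500 and t = 13: P(13) = 500 e^(0.39) ≈ 738.


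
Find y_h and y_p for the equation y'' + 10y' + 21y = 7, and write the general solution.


Characteristic roots of r² + 10r + 21 = 0 are -7, -3.
y_h = C₁e^(-7x) + C₂e^(-3x).
Constant forcing; try y_p = A. Then 21A = 7 ⇒ A = 1/3.
General solution: y = C₁e^(-7x) + C₂e^(-3x) + 1/3.


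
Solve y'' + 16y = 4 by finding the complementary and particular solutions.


Homogeneous part: r² + 16 = 0 ⇒ r = ±4i, so y_h = C₁cos(4x) + C₂sin(4x).
Try constant y_p = A; plug in: 16A = 4 ⇒ A = 1/4.
General solution: y = C₁cos(4x) + C₂sin(4x) + 1/4.


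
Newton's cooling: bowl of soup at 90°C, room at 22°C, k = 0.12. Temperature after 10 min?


Newton's law: dT/dt = -k(T - T_a) has solution T(t) = T_a + (T₀ - T_a)e^(-kt).
Plug in T_a = 22, T₀ = 90, k = 0.12, t = 10: T(10) = 22 + (68)e^(-1.20) ≈ 42.5°C.


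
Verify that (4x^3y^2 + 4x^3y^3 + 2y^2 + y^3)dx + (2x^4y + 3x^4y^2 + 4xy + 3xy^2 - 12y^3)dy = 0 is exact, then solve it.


Check exactness: ∂M/∂y = 8x^3y + 12x^3y^2 + 4y + 3y^2 and ∂N/∂x = 8x^3y + 12x^3y^2 + 4y + 3y^2; equal, so the equation is exact.
Integrate M with respect to x (treating y as constant): ∫M dx = x^4y^2 + x^4y^3 + 2xy^2 + xy^3 + h(y).
Differentiate w.r.t. y and set equal to N: the x-dependent terms already match, leaving h'(y) = -12y^3. Integrate: h(y) = -3y^4.
So F(x,y) = x^4y^2 + x^4y^3 + 2xy^2 + xy^3 - 3y^4.
General solution: x^4y^2 + x^4y^3 + 2xy^2 + xy^3 - 3y^4 = C.


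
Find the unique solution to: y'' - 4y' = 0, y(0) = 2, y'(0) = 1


Characteristic roots of r² - 4r = 0 are 4, 0.
General solution y = c₁ e^(4x) + c₂.
Apply y(0) = 2: c₁ + c₂ = 2. Apply y'(0) = 1: 4 c₁ + 0 c₂ = 1.
Solve: c₁ = 1/4, c₂ = 7/4.
Particular solution: y = (1/4)e^(4x) + 7/4.


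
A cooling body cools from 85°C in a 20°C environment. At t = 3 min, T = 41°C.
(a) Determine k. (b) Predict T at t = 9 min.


Newton's law: T(t) = T_a + (T₀ - T_a)e^(-kt).
(a) Use T(3) = 41: (41 - 20)/(85 - 20) = e^(-k·3), so k = -ln(0.323)/3 ≈ 0.3766.
(b) Apply k to t = 9: T(9) = 20 + (65)e^(-3.390) ≈ 22.2°C.


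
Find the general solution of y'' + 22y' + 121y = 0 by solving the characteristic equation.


Characteristic equation: r² + 22r + 121 = 0, i.e. (r + 11)² = 0.
Repeated root r = -11; include an x factor for the second linearly independent solution.
General solution: y = (C₁ + C₂x)e^(-11x).


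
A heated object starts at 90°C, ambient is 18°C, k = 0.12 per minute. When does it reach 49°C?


From T(t) = T_a + (T₀ - T_a)e^(-kt), set T(t) = 49:
(49 - 18) / (90 - 18) = e^(-0.12t), so t = -ln(0.431)/0.12 ≈ 7.0 minutes.


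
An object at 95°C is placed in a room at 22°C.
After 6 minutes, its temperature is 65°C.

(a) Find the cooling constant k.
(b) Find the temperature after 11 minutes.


Newton's law: T(t) = T_a + (T₀ - T_a)e^(-kt).
(a) Use T(6) = 65: (65 - 22)/(95 - 22) = e^(-k·6), so k = -ln(0.589)/6 ≈ 0.0882.
(b) Apply k to t = 11: T(11) = 22 + (73)e^(-0.970) ≈ 49.7°C.


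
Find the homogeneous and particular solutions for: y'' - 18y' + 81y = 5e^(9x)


Characteristic polynomial (r - 9)² = 0; repeated root r = 9.
y_h = (C₁ + C₂x)e^(9x). Forcing matches the repeated root (resonance), so try y_p = Ax² e^(9x).
Substitute and solve for A: 2A = 5, so A = 5/2.
General solution: y = (C₁ + C₂x + (5/2)x²)e^(9x).


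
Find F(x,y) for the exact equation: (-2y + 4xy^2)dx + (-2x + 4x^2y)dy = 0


Check exactness: ∂M/∂y = -2 + 8xy and ∂N/∂x = -2 + 8xy; equal, so the equation is exact.
Integrate M with respect to x (treating y as constant): ∫M dx = -2xy + 2x^2y^2 + h(y).
Differentiate w.r.t. y and set equal to N: all terms match, so h'(y) = 0 and h is a constant absorbed into C.
General solution: -2xy + 2x^2y^2 = C.


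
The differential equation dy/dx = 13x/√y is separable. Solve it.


Separate: √y dy = 13x dx.
Integrate: (2/3)y^(3/2) = (13/2)x² + C.


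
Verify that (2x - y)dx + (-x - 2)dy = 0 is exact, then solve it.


Check exactness: ∂M/∂y = -1 and ∂N/∂x = -1; equal, so the equation is exact.
Integrate M with respect to x (treating y as constant): ∫M dx = x^2 - xy + h(y).
Differentiate w.r.t. y and set equal to N: the x-dependent terms already match, leaving h'(y) = -2. Integrate: h(y) = -2y.
So F(x,y) = x^2 - xy - 2y.
General solution: x^2 - xy - 2y = C.


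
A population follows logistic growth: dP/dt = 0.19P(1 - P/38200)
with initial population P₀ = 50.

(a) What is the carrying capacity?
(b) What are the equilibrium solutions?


Logistic ODE dP/dt = 0.19P(1 - P/38200) has equilibria where dP/dt = 0, i.e. P = 0 or P = 38200.
The coefficient (1 - P/K) = 0 when P = K, identifying K = 38200 as the carrying capacity.
(a) K = 38200; (b) equilibria P = 0 and P = 38200.


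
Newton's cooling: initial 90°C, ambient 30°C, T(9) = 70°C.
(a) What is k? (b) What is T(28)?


Newton's law: T(t) = T_a + (T₀ - T_a)e^(-kt).
(a) Use T(9) = 70: (70 - 30)/(90 - 30) = e^(-k·9), so k = -ln(0.667)/9 ≈ 0.0451.
(b) Apply k to t = 28: T(28) = 30 + (60)e^(-1.261) ≈ 47.0°C.


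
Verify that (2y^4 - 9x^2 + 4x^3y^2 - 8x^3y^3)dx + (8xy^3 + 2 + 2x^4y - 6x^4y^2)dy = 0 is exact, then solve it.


Check exactness: ∂M/∂y = 8y^3 + 8x^3y - 24x^3y^2 and ∂N/∂x = 8y^3 + 8x^3y - 24x^3y^2; equal, so the equation is exact.
Integrate M with respect to x (treating y as constant): ∫M dx = 2xy^4 - 3x^3 + x^4y^2 - 2x^4y^3 + h(y).
Differentiate w.r.t. y and set equal to N: the x-dependent terms already match, leaving h'(y) = 2. Integrate: h(y) = 2y.
So F(x,y) = 2xy^4 + 2y - 3x^3 + x^4y^2 - 2x^4y^3.
General solution: 2xy^4 + 2y - 3x^3 + x^4y^2 - 2x^4y^3 = C.


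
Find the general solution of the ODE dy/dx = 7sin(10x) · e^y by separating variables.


Separate: e^(-y) dy = 7sin(10x) dx.
Integrate: -e^(-y) = -(7/10)cos(10x) + C₀.
Rearrange: e^(-y) = (7/10)cos(10x) + C.


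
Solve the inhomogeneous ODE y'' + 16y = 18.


Homogeneous part: r² + 16 = 0 ⇒ r = ±4i, so y_h = C₁cos(4x) + C₂sin(4x).
Try constant y_p = A; plug in: 16A = 18 ⇒ A = 9/8.
General solution: y = C₁cos(4x) + C₂sin(4x) + 9/8.


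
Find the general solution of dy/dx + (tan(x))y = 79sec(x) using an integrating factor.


P(x) = tan(x) ⇒ μ = e^(∫tan(x)dx) = sec(x).
(sec(x) y)' = 79sec²(x) ⇒ sec(x) y = 79tan(x) + C.
Multiply by cos(x): y = 79sin(x) + C·cos(x).


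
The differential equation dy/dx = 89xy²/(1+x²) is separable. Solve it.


Separate: dy/y² = 89x/(1+x²) dx.
Integrate LHS: ∫ dy/y² = -1/y.
Integrate RHS via u = 1+x²: (89/2)ln(1+x²) + C.
Result: -1/y = (89/2)ln(1+x²) + C.


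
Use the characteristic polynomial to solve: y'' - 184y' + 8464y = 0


Characteristic equation: r² - 184r + 8464 = 0, i.e. (r - 92)² = 0.
Repeated root r = 92; include an x factor for the second linearly independent solution.
General solution: y = (C₁ + C₂x)e^(92x).


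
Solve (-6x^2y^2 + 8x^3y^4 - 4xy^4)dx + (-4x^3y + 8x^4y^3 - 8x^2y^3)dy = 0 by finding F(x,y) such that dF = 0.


Check exactness: ∂M/∂y = -12x^2y + 32x^3y^3 - 16xy^3 and ∂N/∂x = -12x^2y + 32x^3y^3 - 16xy^3; equal, so the equation is exact.
Integrate M with respect to x (treating y as constant): ∫M dx = -2x^3y^2 + 2x^4y^4 - 2x^2y^4 + h(y).
Differentiate w.r.t. y and set equal to N: all terms match, so h'(y) = 0 and h is a constant absorbed into C.
General solution: -2x^3y^2 + 2x^4y^4 - 2x^2y^4 = C.


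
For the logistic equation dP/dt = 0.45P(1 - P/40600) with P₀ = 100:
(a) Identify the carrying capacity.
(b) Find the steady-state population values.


Logistic ODE dP/dt = 0.45P(1 - P/40600) has equilibria where dP/dt = 0, i.e. P = 0 or P = 40600.
The coefficient (1 - P/K) = 0 when P = K, identifying K = 40600 as the carrying capacity.
(a) K = 40600; (b) equilibria P = 0 and P = 40600.


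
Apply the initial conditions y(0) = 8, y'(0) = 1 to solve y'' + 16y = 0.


Characteristic roots of r² + 16 = 0 are ±4i, so y = C₁cos(4x) + C₂sin(4x).
Apply y(0) = 8: C₁ = 8. Differentiate and apply y'(0) = 1: 4·C₂ = 1, so C₂ = 1/4.
Particular solution: y = 8cos(4x) + (1/4)sin(4x).


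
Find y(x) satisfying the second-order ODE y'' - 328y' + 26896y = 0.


Characteristic equation: r² - 328r + 26896 = 0, i.e. (r - 164)² = 0.
Repeated root r = 164; include an x factor for the second linearly independent solution.
General solution: y = (C₁ + C₂x)e^(164x).


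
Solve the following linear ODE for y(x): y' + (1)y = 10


P(x) = 1, Q(x) = 10; integrating factor μ = e^(x).
(μ y)' = 10e^(x) ⇒ μ y = 10e^(x) + C.
Divide by μ: y = 10 + Ce^(-x).


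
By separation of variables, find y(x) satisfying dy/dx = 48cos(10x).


g(y) = 1, so integrate directly: y = ∫ 48cos(10x) dx = (24/5)sin(10x) + C.


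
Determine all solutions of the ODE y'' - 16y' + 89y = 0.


Characteristic equation: r² - 16r + 89 = 0.
Discriminant is negative; roots r = 8 ± 5i (complex conjugate pair).
General solution uses e^(α x)(C₁ cos(β x) + C₂ sin(β x)): y = e^(8x)(C₁cos(5x) + C₂sin(5x)).


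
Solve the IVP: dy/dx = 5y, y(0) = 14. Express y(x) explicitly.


General solution of y' = 5y is y = Ce^(5x).
Apply y(0) = 14: C = 14.
Particular solution: y = 14e^(5x).


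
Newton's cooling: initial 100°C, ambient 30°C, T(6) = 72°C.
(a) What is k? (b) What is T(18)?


Newton's law: T(t) = T_a + (T₀ - T_a)e^(-kt).
(a) Use T(6) = 72: (72 - 30)/(100 - 30) = e^(-k·6), so k = -ln(0.600)/6 ≈ 0.0851.
(b) Apply k to t = 18: T(18) = 30 + (70)e^(-1.532) ≈ 45.1°C.


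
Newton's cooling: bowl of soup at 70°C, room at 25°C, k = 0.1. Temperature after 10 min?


Newton's law: dT/dt = -k(T - T_a) has solution T(t) = T_a + (T₀ - T_a)e^(-kt).
Plug in T_a = 25, T₀ = 70, k = 0.1, t = 10: T(10) = 25 + (45)e^(-1.00) ≈ 41.6°C.


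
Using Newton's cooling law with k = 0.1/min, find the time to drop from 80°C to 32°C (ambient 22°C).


From T(t) = T_a + (T₀ - T_a)e^(-kt), set T(t) = 32:
(32 - 22) / (80 - 22) = e^(-0.1t), so t = -ln(0.172)/0.1 ≈ 17.6 minutes.


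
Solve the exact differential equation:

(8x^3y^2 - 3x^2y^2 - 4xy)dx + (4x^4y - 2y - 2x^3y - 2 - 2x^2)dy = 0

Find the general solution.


Check exactness: ∂M/∂y = 16x^3y - 6x^2y - 4x and ∂N/∂x = 16x^3y - 6x^2y - 4x; equal, so the equation is exact.
Integrate M with respect to x (treating y as constant): ∫M dx = 2x^4y^2 - x^3y^2 - 2x^2y + h(y).
Differentiate w.r.t. y and set equal to N: the x-dependent terms already match, leaving h'(y) = -2y - 2. Integrate: h(y) = -y^2 - 2y.
So F(x,y) = 2x^4y^2 - y^2 - x^3y^2 - 2y - 2x^2y.
General solution: 2x^4y^2 - y^2 - x^3y^2 - 2y - 2x^2y = C.


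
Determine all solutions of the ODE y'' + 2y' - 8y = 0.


Characteristic equation: r² + 2r - 8 = 0.
Factor: (r + 4)(r - 2) = 0 ⇒ r = -4, 2 (distinct real).
General solution: y = C₁e^(-4x) + C₂e^(2x).


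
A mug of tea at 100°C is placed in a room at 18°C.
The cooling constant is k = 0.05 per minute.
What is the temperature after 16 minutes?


Newton's law: dT/dt = -k(T - T_a) has solution T(t) = T_a + (T₀ - T_a)e^(-kt).
Plug in T_a = 18, T₀ = 100, k = 0.05, t = 16: T(16) = 18 + (82)e^(-0.80) ≈ 54.8°C.


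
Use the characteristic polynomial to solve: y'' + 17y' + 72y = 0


Characteristic equation: r² + 17r + 72 = 0.
Factor: (r + 9)(r + 8) = 0 ⇒ r = -9, -8 (distinct real).
General solution: y = C₁e^(-9x) + C₂e^(-8x).


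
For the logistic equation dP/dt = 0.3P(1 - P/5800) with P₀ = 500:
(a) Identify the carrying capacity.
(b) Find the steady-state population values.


Logistic ODE dP/dt = 0.3P(1 - P/5800) has equilibria where dP/dt = 0, i.e. P = 0 or P = 5800.
The coefficient (1 - P/K) = 0 when P = K, identifying K = 5800 as the carrying capacity.
(a) K = 5800; (b) equilibria P = 0 and P = 5800.
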